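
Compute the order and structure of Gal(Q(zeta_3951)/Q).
|Gal(Q(zeta_3951)/Q)| = phi(3951) = 2628; group ≅ (Z/3951Z)^* ≅ Z/6Z × Z/438Z

The n-th cyclotomic polynomial Φ_3951(x) is the minimal polynomial of zeta_3951 over Q and has degree phi(3951) = 2628. So Q(zeta_3951) is a degree-2628 Galois extension with Galois group (Z/3951Z)^*. By CRT, (Z/3951Z)^* ≅ (Z/9Z)^* × (Z/439Z)^*. Each prime-power unit group is (Z/9Z)^* ≅ Z/6Z; (Z/439Z)^* ≅ Z/438Z. Hence Gal(Q(zeta_3951)/Q) ≅ Z/6Z × Z/438Z.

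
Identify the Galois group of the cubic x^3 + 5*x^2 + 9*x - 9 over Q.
Gal(K/Q) = S_3 (symmetric group of order 6)

Compute the discriminant of x^3 + (5)*x^2 + (9)*x + (-9): Δ = -5868. Since Δ is not a rational square, the Galois group is not contained in A_3; it must be the full S_3 (irreducibility of the cubic rules out anything smaller).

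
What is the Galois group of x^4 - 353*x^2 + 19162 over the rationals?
Gal(K/Q) = V_4 (Klein four-group, Z/2Z × Z/2Z)

f factors as (x^2 - 67)(x^2 - 286), so the splitting field is K = Q(sqrt(67), sqrt(286)). The elements 67, 286, 19162 are all non-squares in Q, so sqrt(67) and sqrt(286) generate independent quadratic extensions. Thus [K:Q] = 4 and Gal(K/Q) is generated by the two order-2 automorphisms sqrt(67) ↦ -sqrt(67) and sqrt(286) ↦ -sqrt(286), giving V_4.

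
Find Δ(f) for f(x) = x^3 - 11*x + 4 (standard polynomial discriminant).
Δ = 4892

For a depressed cubic x^3 + p x + q the discriminant is Δ = -4 p^3 - 27 q^2 = -4*(-11)^3 - 27*(4)^2 = 5324 - 432 = 4892.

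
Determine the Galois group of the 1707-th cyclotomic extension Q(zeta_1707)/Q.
|Gal(Q(zeta_1707)/Q)| = phi(1707) = 1136; group ≅ (Z/1707Z)^* ≅ Z/2Z × Z/568Z

The n-th cyclotomic polynomial Φ_1707(x) is the minimal polynomial of zeta_1707 over Q and has degree phi(1707) = 1136. So Q(zeta_1707) is a degree-1136 Galois extension with Galois group (Z/1707Z)^*. By CRT, (Z/1707Z)^* ≅ (Z/3Z)^* × (Z/569Z)^*. Each prime-power unit group is (Z/3Z)^* ≅ Z/2Z; (Z/569Z)^* ≅ Z/568Z. Hence Gal(Q(zeta_1707)/Q) ≅ Z/2Z × Z/568Z.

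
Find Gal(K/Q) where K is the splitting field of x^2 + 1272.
Gal(K/Q) = Z/2Z (cyclic of order 2)

x^2 + 1272 is irreducible over Q since -1272 is not a rational square. The splitting field Q(sqrt(-1272)) has degree 2 over Q, and its unique nontrivial automorphism is sqrt(-1272) ↦ -sqrt(-1272). Hence Gal(Q(sqrt(-1272))/Q) = Z/2Z.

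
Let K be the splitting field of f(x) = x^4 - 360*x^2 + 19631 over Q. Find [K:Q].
[K:Q] = 4

f factors as (x^2 - 67)(x^2 - 293); the splitting field is K = Q(sqrt(67), sqrt(293)). Since 67, 293, and 19631 are all non-squares in Q, the three subfields Q(sqrt(67)), Q(sqrt(293)), Q(sqrt(19631)) are distinct degree-2 extensions, so [K:Q] = 4 (Klein four Galois group).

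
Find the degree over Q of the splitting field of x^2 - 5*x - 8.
[K:Q] = 2

The discriminant of x^2 + (-5)*x + (-8) is b^2 - 4c = 25 - (-32) = 57. Since 57 is not a perfect square in Q, the polynomial is irreducible over Q. Its two roots generate a degree-2 extension, so [K:Q] = 2.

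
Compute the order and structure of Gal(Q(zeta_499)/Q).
|Gal(Q(zeta_499)/Q)| = phi(499) = 498; group ≅ (Z/499Z)^* ≅ Z/498Z

The n-th cyclotomic polynomial Φ_499(x) is the minimal polynomial of zeta_499 over Q and has degree phi(499) = 498. So Q(zeta_499) is a degree-498 Galois extension with Galois group (Z/499Z)^*. (Z/499Z)^* is cyclic since 499 is an odd prime power (or 4). Hence Gal(Q(zeta_499)/Q) ≅ Z/498Z.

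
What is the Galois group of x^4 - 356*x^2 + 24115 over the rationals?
Gal(K/Q) = V_4 (Klein four-group, Z/2Z × Z/2Z)

f factors as (x^2 - 91)(x^2 - 265), so the splitting field is K = Q(sqrt(91), sqrt(265)). The elements 91, 265, 24115 are all non-squares in Q, so sqrt(91) and sqrt(265) generate independent quadratic extensions. Thus [K:Q] = 4 and Gal(K/Q) is generated by the two order-2 automorphisms sqrt(91) ↦ -sqrt(91) and sqrt(265) ↦ -sqrt(265), giving V_4.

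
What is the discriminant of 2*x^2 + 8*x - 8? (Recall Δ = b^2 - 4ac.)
Δ = 128

For a quadratic a x^2 + b x + c the discriminant is Δ = b^2 - 4ac = (8)^2 - 4*(2)*(-8) = 64 - (-64) = 128.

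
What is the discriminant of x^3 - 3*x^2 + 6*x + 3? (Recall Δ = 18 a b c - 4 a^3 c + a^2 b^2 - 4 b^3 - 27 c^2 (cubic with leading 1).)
Δ = -1431

For x^3 + a x^2 + b x + c the discriminant is Δ = 18 a b c - 4 a^3 c + a^2 b^2 - 4 b^3 - 27 c^2.
Plug a = -3, b = 6, c = 3:
  18*(-3)*(6)*(3) - 4*(-3)^3*(3) + (-3)^2*(6)^2 - 4*(6)^3 - 27*(3)^2
  = -972 + (324) + 324 + (-864) + (-243)
  = -1431.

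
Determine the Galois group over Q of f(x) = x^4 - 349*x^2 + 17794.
Gal(K/Q) = V_4 (Klein four-group, Z/2Z × Z/2Z)

f factors as (x^2 - 287)(x^2 - 62), so the splitting field is K = Q(sqrt(287), sqrt(62)). The elements 287, 62, 17794 are all non-squares in Q, so sqrt(287) and sqrt(62) generate independent quadratic extensions. Thus [K:Q] = 4 and Gal(K/Q) is generated by the two order-2 automorphisms sqrt(287) ↦ -sqrt(287) and sqrt(62) ↦ -sqrt(62), giving V_4.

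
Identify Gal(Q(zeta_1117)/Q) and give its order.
|Gal(Q(zeta_1117)/Q)| = phi(1117) = 1116; group ≅ (Z/1117Z)^* ≅ Z/1116Z

The n-th cyclotomic polynomial Φ_1117(x) is the minimal polynomial of zeta_1117 over Q and has degree phi(1117) = 1116. So Q(zeta_1117) is a degree-1116 Galois extension with Galois group (Z/1117Z)^*. (Z/1117Z)^* is cyclic since 1117 is an odd prime power (or 4). Hence Gal(Q(zeta_1117)/Q) ≅ Z/1116Z.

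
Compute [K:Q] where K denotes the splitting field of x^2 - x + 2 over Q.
[K:Q] = 2

The discriminant of x^2 + (-1)*x + (2) is b^2 - 4c = 1 - (8) = -7. Since -7 is not a perfect square in Q, the polynomial is irreducible over Q. Its two roots generate a degree-2 extension, so [K:Q] = 2.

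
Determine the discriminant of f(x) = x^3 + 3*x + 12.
Δ = -3996

For a depressed cubic x^3 + p x + q the discriminant is Δ = -4 p^3 - 27 q^2 = -4*(3)^3 - 27*(12)^2 = -108 - 3888 = -3996.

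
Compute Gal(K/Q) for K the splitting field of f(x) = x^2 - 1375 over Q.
Gal(K/Q) = Z/2Z (cyclic of order 2)

x^2 - 1375 is irreducible over Q since 1375 is not a rational square. The splitting field Q(sqrt(1375)) has degree 2 over Q, and its unique nontrivial automorphism is sqrt(1375) ↦ -sqrt(1375). Hence Gal(Q(sqrt(1375))/Q) = Z/2Z.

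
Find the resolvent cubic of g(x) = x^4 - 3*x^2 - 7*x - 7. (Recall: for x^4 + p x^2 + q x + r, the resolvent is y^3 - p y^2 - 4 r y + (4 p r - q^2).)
h(y) = y^3 + 3*y^2 + 28*y + 35

Identify coefficients: p = -3, q = -7, r = -7.
Plug into h(y) = y^3 - p y^2 - 4 r y + (4 p r - q^2):
  h(y) = y^3 - (-3) y^2 - 4*(-7) y + (4*(-3)*(-7) - (-7)^2)
       = y^3 + (3) y^2 + (28) y + (35).
Simplifying: h(y) = y^3 + 3*y^2 + 28*y + 35.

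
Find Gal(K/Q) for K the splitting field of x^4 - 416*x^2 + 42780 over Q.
Gal(K/Q) = V_4 (Klein four-group, Z/2Z × Z/2Z)

f factors as (x^2 - 186)(x^2 - 230), so the splitting field is K = Q(sqrt(186), sqrt(230)). The elements 186, 230, 42780 are all non-squares in Q, so sqrt(186) and sqrt(230) generate independent quadratic extensions. Thus [K:Q] = 4 and Gal(K/Q) is generated by the two order-2 automorphisms sqrt(186) ↦ -sqrt(186) and sqrt(230) ↦ -sqrt(230), giving V_4.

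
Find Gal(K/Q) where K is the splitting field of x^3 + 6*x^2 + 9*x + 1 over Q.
Gal(K/Q) = A_3 (cyclic of order 3)

Compute the discriminant of x^3 + (6)*x^2 + (9)*x + (1): Δ = 81. Since Δ is a perfect square (Δ = 9^2), the Galois group is contained in A_3. Irreducibility forces the group to be transitive on three roots, so Gal = A_3.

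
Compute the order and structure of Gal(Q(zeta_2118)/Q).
|Gal(Q(zeta_2118)/Q)| = phi(2118) = 704; group ≅ (Z/2118Z)^* ≅ Z/2Z × Z/352Z

The n-th cyclotomic polynomial Φ_2118(x) is the minimal polynomial of zeta_2118 over Q and has degree phi(2118) = 704. So Q(zeta_2118) is a degree-704 Galois extension with Galois group (Z/2118Z)^*. By CRT, (Z/2118Z)^* ≅ (Z/2Z)^* × (Z/3Z)^* × (Z/353Z)^*. Each prime-power unit group is (Z/2Z)^* ≅ trivial group (order 1); (Z/3Z)^* ≅ Z/2Z; (Z/353Z)^* ≅ Z/352Z. Hence Gal(Q(zeta_2118)/Q) ≅ Z/2Z × Z/352Z.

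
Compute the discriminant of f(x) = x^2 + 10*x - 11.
Δ = 144

For a quadratic a x^2 + b x + c the discriminant is Δ = b^2 - 4ac = (10)^2 - 4*(1)*(-11) = 100 - (-44) = 144.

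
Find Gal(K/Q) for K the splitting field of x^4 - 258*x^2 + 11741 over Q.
Gal(K/Q) = V_4 (Klein four-group, Z/2Z × Z/2Z)

f factors as (x^2 - 199)(x^2 - 59), so the splitting field is K = Q(sqrt(199), sqrt(59)). The elements 199, 59, 11741 are all non-squares in Q, so sqrt(199) and sqrt(59) generate independent quadratic extensions. Thus [K:Q] = 4 and Gal(K/Q) is generated by the two order-2 automorphisms sqrt(199) ↦ -sqrt(199) and sqrt(59) ↦ -sqrt(59), giving V_4.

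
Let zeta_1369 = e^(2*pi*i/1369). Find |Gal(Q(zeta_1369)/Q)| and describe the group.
|Gal(Q(zeta_1369)/Q)| = phi(1369) = 1332; group ≅ (Z/1369Z)^* ≅ Z/1332Z

The n-th cyclotomic polynomial Φ_1369(x) is the minimal polynomial of zeta_1369 over Q and has degree phi(1369) = 1332. So Q(zeta_1369) is a degree-1332 Galois extension with Galois group (Z/1369Z)^*. (Z/1369Z)^* is cyclic since 1369 is an odd prime power (or 4). Hence Gal(Q(zeta_1369)/Q) ≅ Z/1332Z.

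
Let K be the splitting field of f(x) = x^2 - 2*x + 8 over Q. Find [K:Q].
[K:Q] = 2

The discriminant of x^2 + (-2)*x + (8) is b^2 - 4c = 4 - (32) = -28. Since -28 is not a perfect square in Q, the polynomial is irreducible over Q. Its two roots generate a degree-2 extension, so [K:Q] = 2.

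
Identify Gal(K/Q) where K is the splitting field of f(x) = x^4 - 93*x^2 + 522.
Gal(K/Q) = V_4 (Klein four-group, Z/2Z × Z/2Z)

f factors as (x^2 - 6)(x^2 - 87), so the splitting field is K = Q(sqrt(6), sqrt(87)). The elements 6, 87, 522 are all non-squares in Q, so sqrt(6) and sqrt(87) generate independent quadratic extensions. Thus [K:Q] = 4 and Gal(K/Q) is generated by the two order-2 automorphisms sqrt(6) ↦ -sqrt(6) and sqrt(87) ↦ -sqrt(87), giving V_4.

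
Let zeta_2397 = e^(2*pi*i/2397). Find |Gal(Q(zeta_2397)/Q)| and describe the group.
|Gal(Q(zeta_2397)/Q)| = phi(2397) = 1472; group ≅ (Z/2397Z)^* ≅ Z/2Z × Z/16Z × Z/46Z

The n-th cyclotomic polynomial Φ_2397(x) is the minimal polynomial of zeta_2397 over Q and has degree phi(2397) = 1472. So Q(zeta_2397) is a degree-1472 Galois extension with Galois group (Z/2397Z)^*. By CRT, (Z/2397Z)^* ≅ (Z/3Z)^* × (Z/17Z)^* × (Z/47Z)^*. Each prime-power unit group is (Z/3Z)^* ≅ Z/2Z; (Z/17Z)^* ≅ Z/16Z; (Z/47Z)^* ≅ Z/46Z. Hence Gal(Q(zeta_2397)/Q) ≅ Z/2Z × Z/16Z × Z/46Z.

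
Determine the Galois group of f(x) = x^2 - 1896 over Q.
Gal(K/Q) = Z/2Z (cyclic of order 2)

x^2 - 1896 is irreducible over Q since 1896 is not a rational square. The splitting field Q(sqrt(1896)) has degree 2 over Q, and its unique nontrivial automorphism is sqrt(1896) ↦ -sqrt(1896). Hence Gal(Q(sqrt(1896))/Q) = Z/2Z.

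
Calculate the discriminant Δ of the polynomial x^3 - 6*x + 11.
Δ = -2403

For a depressed cubic x^3 + p x + q the discriminant is Δ = -4 p^3 - 27 q^2 = -4*(-6)^3 - 27*(11)^2 = 864 - 3267 = -2403.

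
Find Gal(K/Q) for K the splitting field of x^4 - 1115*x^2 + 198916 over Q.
Gal(K/Q) = Z/2Z (cyclic of order 2)

f factors as (x^2 - 223)(x^2 - 892), so the splitting field is K = Q(sqrt(223), sqrt(892)). The squarefree part of 223 is 223 and the squarefree part of 892 is also 223, so sqrt(223) and sqrt(892) are both rational multiples of sqrt(223). Hence Q(sqrt(223)) = Q(sqrt(892)) = Q(sqrt(223)), and the splitting field collapses to a single degree-2 extension with Galois group Z/2Z.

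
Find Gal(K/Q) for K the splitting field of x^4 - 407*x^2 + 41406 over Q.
Gal(K/Q) = V_4 (Klein four-group, Z/2Z × Z/2Z)

f factors as (x^2 - 201)(x^2 - 206), so the splitting field is K = Q(sqrt(201), sqrt(206)). The elements 201, 206, 41406 are all non-squares in Q, so sqrt(201) and sqrt(206) generate independent quadratic extensions. Thus [K:Q] = 4 and Gal(K/Q) is generated by the two order-2 automorphisms sqrt(201) ↦ -sqrt(201) and sqrt(206) ↦ -sqrt(206), giving V_4.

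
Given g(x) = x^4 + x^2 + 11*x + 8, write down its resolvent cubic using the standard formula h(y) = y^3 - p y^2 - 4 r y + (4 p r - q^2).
h(y) = y^3 - y^2 - 32*y - 89

Identify coefficients: p = 1, q = 11, r = 8.
Plug into h(y) = y^3 - p y^2 - 4 r y + (4 p r - q^2):
  h(y) = y^3 - (1) y^2 - 4*(8) y + (4*(1)*(8) - (11)^2)
       = y^3 + (-1) y^2 + (-32) y + (-89).
Simplifying: h(y) = y^3 - y^2 - 32*y - 89.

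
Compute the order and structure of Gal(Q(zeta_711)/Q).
|Gal(Q(zeta_711)/Q)| = phi(711) = 468; group ≅ (Z/711Z)^* ≅ Z/6Z × Z/78Z

The n-th cyclotomic polynomial Φ_711(x) is the minimal polynomial of zeta_711 over Q and has degree phi(711) = 468. So Q(zeta_711) is a degree-468 Galois extension with Galois group (Z/711Z)^*. By CRT, (Z/711Z)^* ≅ (Z/9Z)^* × (Z/79Z)^*. Each prime-power unit group is (Z/9Z)^* ≅ Z/6Z; (Z/79Z)^* ≅ Z/78Z. Hence Gal(Q(zeta_711)/Q) ≅ Z/6Z × Z/78Z.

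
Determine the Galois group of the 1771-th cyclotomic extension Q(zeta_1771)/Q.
|Gal(Q(zeta_1771)/Q)| = phi(1771) = 1320; group ≅ (Z/1771Z)^* ≅ Z/6Z × Z/10Z × Z/22Z

The n-th cyclotomic polynomial Φ_1771(x) is the minimal polynomial of zeta_1771 over Q and has degree phi(1771) = 1320. So Q(zeta_1771) is a degree-1320 Galois extension with Galois group (Z/1771Z)^*. By CRT, (Z/1771Z)^* ≅ (Z/7Z)^* × (Z/11Z)^* × (Z/23Z)^*. Each prime-power unit group is (Z/7Z)^* ≅ Z/6Z; (Z/11Z)^* ≅ Z/10Z; (Z/23Z)^* ≅ Z/22Z. Hence Gal(Q(zeta_1771)/Q) ≅ Z/6Z × Z/10Z × Z/22Z.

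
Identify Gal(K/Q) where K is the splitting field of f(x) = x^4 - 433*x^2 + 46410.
Gal(K/Q) = V_4 (Klein four-group, Z/2Z × Z/2Z)

f factors as (x^2 - 238)(x^2 - 195), so the splitting field is K = Q(sqrt(238), sqrt(195)). The elements 238, 195, 46410 are all non-squares in Q, so sqrt(238) and sqrt(195) generate independent quadratic extensions. Thus [K:Q] = 4 and Gal(K/Q) is generated by the two order-2 automorphisms sqrt(238) ↦ -sqrt(238) and sqrt(195) ↦ -sqrt(195), giving V_4.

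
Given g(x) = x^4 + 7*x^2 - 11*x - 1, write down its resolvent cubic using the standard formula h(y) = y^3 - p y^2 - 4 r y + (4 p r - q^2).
h(y) = y^3 - 7*y^2 + 4*y - 149

Identify coefficients: p = 7, q = -11, r = -1.
Plug into h(y) = y^3 - p y^2 - 4 r y + (4 p r - q^2):
  h(y) = y^3 - (7) y^2 - 4*(-1) y + (4*(7)*(-1) - (-11)^2)
       = y^3 + (-7) y^2 + (4) y + (-149).
Simplifying: h(y) = y^3 - 7*y^2 + 4*y - 149.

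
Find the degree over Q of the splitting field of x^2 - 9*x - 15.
[K:Q] = 2

The discriminant of x^2 + (-9)*x + (-15) is b^2 - 4c = 81 - (-60) = 141. Since 141 is not a perfect square in Q, the polynomial is irreducible over Q. Its two roots generate a degree-2 extension, so [K:Q] = 2.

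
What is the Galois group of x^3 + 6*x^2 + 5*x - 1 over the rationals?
Gal(K/Q) = S_3 (symmetric group of order 6)

Compute the discriminant of x^3 + (6)*x^2 + (5)*x + (-1): Δ = 697. Since Δ is not a rational square, the Galois group is not contained in A_3; it must be the full S_3 (irreducibility of the cubic rules out anything smaller).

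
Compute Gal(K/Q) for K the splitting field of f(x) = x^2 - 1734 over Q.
Gal(K/Q) = Z/2Z (cyclic of order 2)

x^2 - 1734 is irreducible over Q since 1734 is not a rational square. The splitting field Q(sqrt(1734)) has degree 2 over Q, and its unique nontrivial automorphism is sqrt(1734) ↦ -sqrt(1734). Hence Gal(Q(sqrt(1734))/Q) = Z/2Z.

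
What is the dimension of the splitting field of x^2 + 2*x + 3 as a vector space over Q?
[K:Q] = 2

The discriminant of x^2 + (2)*x + (3) is b^2 - 4c = 4 - (12) = -8. Since -8 is not a perfect square in Q, the polynomial is irreducible over Q. Its two roots generate a degree-2 extension, so [K:Q] = 2.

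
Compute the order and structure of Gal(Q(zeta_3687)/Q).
|Gal(Q(zeta_3687)/Q)| = phi(3687) = 2456; group ≅ (Z/3687Z)^* ≅ Z/2Z × Z/1228Z

The n-th cyclotomic polynomial Φ_3687(x) is the minimal polynomial of zeta_3687 over Q and has degree phi(3687) = 2456. So Q(zeta_3687) is a degree-2456 Galois extension with Galois group (Z/3687Z)^*. By CRT, (Z/3687Z)^* ≅ (Z/3Z)^* × (Z/1229Z)^*. Each prime-power unit group is (Z/3Z)^* ≅ Z/2Z; (Z/1229Z)^* ≅ Z/1228Z. Hence Gal(Q(zeta_3687)/Q) ≅ Z/2Z × Z/1228Z.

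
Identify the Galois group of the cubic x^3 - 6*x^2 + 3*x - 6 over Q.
Gal(K/Q) = S_3 (symmetric group of order 6)

Compute the discriminant of x^3 + (-6)*x^2 + (3)*x + (-6): Δ = -3996. Since Δ is not a rational square, the Galois group is not contained in A_3; it must be the full S_3 (irreducibility of the cubic rules out anything smaller).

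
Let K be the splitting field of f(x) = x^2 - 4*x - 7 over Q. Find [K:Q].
[K:Q] = 2

The discriminant of x^2 + (-4)*x + (-7) is b^2 - 4c = 16 - (-28) = 44. Since 44 is not a perfect square in Q, the polynomial is irreducible over Q. Its two roots generate a degree-2 extension, so [K:Q] = 2.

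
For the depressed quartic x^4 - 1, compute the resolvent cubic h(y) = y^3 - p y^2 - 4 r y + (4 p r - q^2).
h(y) = y^3 + 4*y

Identify coefficients: p = 0, q = 0, r = -1.
Plug into h(y) = y^3 - p y^2 - 4 r y + (4 p r - q^2):
  h(y) = y^3 - (0) y^2 - 4*(-1) y + (4*(0)*(-1) - (0)^2)
       = y^3 + (0) y^2 + (4) y + (0).
Simplifying: h(y) = y^3 + 4*y.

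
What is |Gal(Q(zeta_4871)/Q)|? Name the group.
|Gal(Q(zeta_4871)/Q)| = phi(4871) = 4870; group ≅ (Z/4871Z)^* ≅ Z/4870Z

The n-th cyclotomic polynomial Φ_4871(x) is the minimal polynomial of zeta_4871 over Q and has degree phi(4871) = 4870. So Q(zeta_4871) is a degree-4870 Galois extension with Galois group (Z/4871Z)^*. (Z/4871Z)^* is cyclic since 4871 is an odd prime power (or 4). Hence Gal(Q(zeta_4871)/Q) ≅ Z/4870Z.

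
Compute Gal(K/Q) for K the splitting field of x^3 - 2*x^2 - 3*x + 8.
Gal(K/Q) = S_3 (symmetric group of order 6)

Compute the discriminant of x^3 + (-2)*x^2 + (-3)*x + (8): Δ = -464. Since Δ is not a rational square, the Galois group is not contained in A_3; it must be the full S_3 (irreducibility of the cubic rules out anything smaller).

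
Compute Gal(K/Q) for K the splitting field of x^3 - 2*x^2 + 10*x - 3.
Gal(K/Q) = S_3 (symmetric group of order 6)

Compute the discriminant of x^3 + (-2)*x^2 + (10)*x + (-3): Δ = -2859. Since Δ is not a rational square, the Galois group is not contained in A_3; it must be the full S_3 (irreducibility of the cubic rules out anything smaller).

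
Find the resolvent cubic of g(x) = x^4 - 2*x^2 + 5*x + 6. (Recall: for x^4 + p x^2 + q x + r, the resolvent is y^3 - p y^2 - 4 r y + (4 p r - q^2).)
h(y) = y^3 + 2*y^2 - 24*y - 73

Identify coefficients: p = -2, q = 5, r = 6.
Plug into h(y) = y^3 - p y^2 - 4 r y + (4 p r - q^2):
  h(y) = y^3 - (-2) y^2 - 4*(6) y + (4*(-2)*(6) - (5)^2)
       = y^3 + (2) y^2 + (-24) y + (-73).
Simplifying: h(y) = y^3 + 2*y^2 - 24*y - 73.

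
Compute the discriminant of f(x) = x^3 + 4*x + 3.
Δ = -499

For a depressed cubic x^3 + p x + q the discriminant is Δ = -4 p^3 - 27 q^2 = -4*(4)^3 - 27*(3)^2 = -256 - 243 = -499.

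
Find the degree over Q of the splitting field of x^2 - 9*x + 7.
[K:Q] = 2

The discriminant of x^2 + (-9)*x + (7) is b^2 - 4c = 81 - (28) = 53. Since 53 is not a perfect square in Q, the polynomial is irreducible over Q. Its two roots generate a degree-2 extension, so [K:Q] = 2.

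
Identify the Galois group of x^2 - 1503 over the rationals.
Gal(K/Q) = Z/2Z (cyclic of order 2)

x^2 - 1503 is irreducible over Q since 1503 is not a rational square. The splitting field Q(sqrt(1503)) has degree 2 over Q, and its unique nontrivial automorphism is sqrt(1503) ↦ -sqrt(1503). Hence Gal(Q(sqrt(1503))/Q) = Z/2Z.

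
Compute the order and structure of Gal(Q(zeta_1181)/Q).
|Gal(Q(zeta_1181)/Q)| = phi(1181) = 1180; group ≅ (Z/1181Z)^* ≅ Z/1180Z

The n-th cyclotomic polynomial Φ_1181(x) is the minimal polynomial of zeta_1181 over Q and has degree phi(1181) = 1180. So Q(zeta_1181) is a degree-1180 Galois extension with Galois group (Z/1181Z)^*. (Z/1181Z)^* is cyclic since 1181 is an odd prime power (or 4). Hence Gal(Q(zeta_1181)/Q) ≅ Z/1180Z.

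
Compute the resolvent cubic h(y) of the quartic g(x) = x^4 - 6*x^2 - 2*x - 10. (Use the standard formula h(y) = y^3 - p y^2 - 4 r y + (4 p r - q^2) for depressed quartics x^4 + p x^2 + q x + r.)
h(y) = y^3 + 6*y^2 + 40*y + 236

Identify coefficients: p = -6, q = -2, r = -10.
Plug into h(y) = y^3 - p y^2 - 4 r y + (4 p r - q^2):
  h(y) = y^3 - (-6) y^2 - 4*(-10) y + (4*(-6)*(-10) - (-2)^2)
       = y^3 + (6) y^2 + (40) y + (236).
Simplifying: h(y) = y^3 + 6*y^2 + 40*y + 236.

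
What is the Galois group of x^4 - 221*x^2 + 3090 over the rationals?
Gal(K/Q) = V_4 (Klein four-group, Z/2Z × Z/2Z)

f factors as (x^2 - 206)(x^2 - 15), so the splitting field is K = Q(sqrt(206), sqrt(15)). The elements 206, 15, 3090 are all non-squares in Q, so sqrt(206) and sqrt(15) generate independent quadratic extensions. Thus [K:Q] = 4 and Gal(K/Q) is generated by the two order-2 automorphisms sqrt(206) ↦ -sqrt(206) and sqrt(15) ↦ -sqrt(15), giving V_4.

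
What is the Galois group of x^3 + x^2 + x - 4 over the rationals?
Gal(K/Q) = S_3 (symmetric group of order 6)

Compute the discriminant of x^3 + (1)*x^2 + (1)*x + (-4): Δ = -491. Since Δ is not a rational square, the Galois group is not contained in A_3; it must be the full S_3 (irreducibility of the cubic rules out anything smaller).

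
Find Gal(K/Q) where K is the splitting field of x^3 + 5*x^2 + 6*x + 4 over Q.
Gal(K/Q) = S_3 (symmetric group of order 6)

Compute the discriminant of x^3 + (5)*x^2 + (6)*x + (4): Δ = -236. Since Δ is not a rational square, the Galois group is not contained in A_3; it must be the full S_3 (irreducibility of the cubic rules out anything smaller).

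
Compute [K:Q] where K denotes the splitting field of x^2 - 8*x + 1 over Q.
[K:Q] = 2

The discriminant of x^2 + (-8)*x + (1) is b^2 - 4c = 64 - (4) = 60. Since 60 is not a perfect square in Q, the polynomial is irreducible over Q. Its two roots generate a degree-2 extension, so [K:Q] = 2.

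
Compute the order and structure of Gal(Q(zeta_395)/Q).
|Gal(Q(zeta_395)/Q)| = phi(395) = 312; group ≅ (Z/395Z)^* ≅ Z/4Z × Z/78Z

The n-th cyclotomic polynomial Φ_395(x) is the minimal polynomial of zeta_395 over Q and has degree phi(395) = 312. So Q(zeta_395) is a degree-312 Galois extension with Galois group (Z/395Z)^*. By CRT, (Z/395Z)^* ≅ (Z/5Z)^* × (Z/79Z)^*. Each prime-power unit group is (Z/5Z)^* ≅ Z/4Z; (Z/79Z)^* ≅ Z/78Z. Hence Gal(Q(zeta_395)/Q) ≅ Z/4Z × Z/78Z.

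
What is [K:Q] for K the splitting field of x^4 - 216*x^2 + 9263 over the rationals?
[K:Q] = 4

f factors as (x^2 - 157)(x^2 - 59); the splitting field is K = Q(sqrt(157), sqrt(59)). Since 157, 59, and 9263 are all non-squares in Q, the three subfields Q(sqrt(157)), Q(sqrt(59)), Q(sqrt(9263)) are distinct degree-2 extensions, so [K:Q] = 4 (Klein four Galois group).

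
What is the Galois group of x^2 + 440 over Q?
Gal(K/Q) = Z/2Z (cyclic of order 2)

x^2 + 440 is irreducible over Q since -440 is not a rational square. The splitting field Q(sqrt(-440)) has degree 2 over Q, and its unique nontrivial automorphism is sqrt(-440) ↦ -sqrt(-440). Hence Gal(Q(sqrt(-440))/Q) = Z/2Z.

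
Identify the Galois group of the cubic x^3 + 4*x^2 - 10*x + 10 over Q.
Gal(K/Q) = S_3 (symmetric group of order 6)

Compute the discriminant of x^3 + (4)*x^2 + (-10)*x + (10): Δ = -6860. Since Δ is not a rational square, the Galois group is not contained in A_3; it must be the full S_3 (irreducibility of the cubic rules out anything smaller).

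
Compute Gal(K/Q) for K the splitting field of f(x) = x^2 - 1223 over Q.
Gal(K/Q) = Z/2Z (cyclic of order 2)

x^2 - 1223 is irreducible over Q since 1223 is not a rational square. The splitting field Q(sqrt(1223)) has degree 2 over Q, and its unique nontrivial automorphism is sqrt(1223) ↦ -sqrt(1223). Hence Gal(Q(sqrt(1223))/Q) = Z/2Z.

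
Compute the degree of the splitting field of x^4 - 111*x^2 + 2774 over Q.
[K:Q] = 4

f factors as (x^2 - 73)(x^2 - 38); the splitting field is K = Q(sqrt(73), sqrt(38)). Since 73, 38, and 2774 are all non-squares in Q, the three subfields Q(sqrt(73)), Q(sqrt(38)), Q(sqrt(2774)) are distinct degree-2 extensions, so [K:Q] = 4 (Klein four Galois group).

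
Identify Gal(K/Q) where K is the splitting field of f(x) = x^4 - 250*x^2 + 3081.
Gal(K/Q) = V_4 (Klein four-group, Z/2Z × Z/2Z)

f factors as (x^2 - 13)(x^2 - 237), so the splitting field is K = Q(sqrt(13), sqrt(237)). The elements 13, 237, 3081 are all non-squares in Q, so sqrt(13) and sqrt(237) generate independent quadratic extensions. Thus [K:Q] = 4 and Gal(K/Q) is generated by the two order-2 automorphisms sqrt(13) ↦ -sqrt(13) and sqrt(237) ↦ -sqrt(237), giving V_4.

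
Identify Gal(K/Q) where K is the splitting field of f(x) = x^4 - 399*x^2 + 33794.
Gal(K/Q) = V_4 (Klein four-group, Z/2Z × Z/2Z)

f factors as (x^2 - 122)(x^2 - 277), so the splitting field is K = Q(sqrt(122), sqrt(277)). The elements 122, 277, 33794 are all non-squares in Q, so sqrt(122) and sqrt(277) generate independent quadratic extensions. Thus [K:Q] = 4 and Gal(K/Q) is generated by the two order-2 automorphisms sqrt(122) ↦ -sqrt(122) and sqrt(277) ↦ -sqrt(277), giving V_4.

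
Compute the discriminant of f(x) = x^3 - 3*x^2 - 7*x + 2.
Δ = 2677

For x^3 + a x^2 + b x + c the discriminant is Δ = 18 a b c - 4 a^3 c + a^2 b^2 - 4 b^3 - 27 c^2.
Plug a = -3, b = -7, c = 2:
  18*(-3)*(-7)*(2) - 4*(-3)^3*(2) + (-3)^2*(-7)^2 - 4*(-7)^3 - 27*(2)^2
  = 756 + (216) + 441 + (1372) + (-108)
  = 2677.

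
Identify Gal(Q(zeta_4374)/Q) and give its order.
|Gal(Q(zeta_4374)/Q)| = phi(4374) = 1458; group ≅ (Z/4374Z)^* ≅ Z/1458Z

The n-th cyclotomic polynomial Φ_4374(x) is the minimal polynomial of zeta_4374 over Q and has degree phi(4374) = 1458. So Q(zeta_4374) is a degree-1458 Galois extension with Galois group (Z/4374Z)^*. By CRT, (Z/4374Z)^* ≅ (Z/2Z)^* × (Z/2187Z)^*. Each prime-power unit group is (Z/2Z)^* ≅ trivial group (order 1); (Z/2187Z)^* ≅ Z/1458Z. Hence Gal(Q(zeta_4374)/Q) ≅ Z/1458Z.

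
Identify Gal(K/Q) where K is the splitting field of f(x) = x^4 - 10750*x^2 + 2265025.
Gal(K/Q) = Z/2Z (cyclic of order 2)

f factors as (x^2 - 10535)(x^2 - 215), so the splitting field is K = Q(sqrt(10535), sqrt(215)). The squarefree part of 10535 is 215 and the squarefree part of 215 is also 215, so sqrt(10535) and sqrt(215) are both rational multiples of sqrt(215). Hence Q(sqrt(10535)) = Q(sqrt(215)) = Q(sqrt(215)), and the splitting field collapses to a single degree-2 extension with Galois group Z/2Z.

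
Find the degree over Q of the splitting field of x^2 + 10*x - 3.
[K:Q] = 2

The discriminant of x^2 + (10)*x + (-3) is b^2 - 4c = 100 - (-12) = 112. Since 112 is not a perfect square in Q, the polynomial is irreducible over Q. Its two roots generate a degree-2 extension, so [K:Q] = 2.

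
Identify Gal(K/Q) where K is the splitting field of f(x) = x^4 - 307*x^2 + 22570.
Gal(K/Q) = V_4 (Klein four-group, Z/2Z × Z/2Z)

f factors as (x^2 - 185)(x^2 - 122), so the splitting field is K = Q(sqrt(185), sqrt(122)). The elements 185, 122, 22570 are all non-squares in Q, so sqrt(185) and sqrt(122) generate independent quadratic extensions. Thus [K:Q] = 4 and Gal(K/Q) is generated by the two order-2 automorphisms sqrt(185) ↦ -sqrt(185) and sqrt(122) ↦ -sqrt(122), giving V_4.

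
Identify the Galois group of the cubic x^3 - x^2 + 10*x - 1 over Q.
Gal(K/Q) = S_3 (symmetric group of order 6)

Compute the discriminant of x^3 + (-1)*x^2 + (10)*x + (-1): Δ = -3751. Since Δ is not a rational square, the Galois group is not contained in A_3; it must be the full S_3 (irreducibility of the cubic rules out anything smaller).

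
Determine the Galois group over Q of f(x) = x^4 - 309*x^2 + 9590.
Gal(K/Q) = V_4 (Klein four-group, Z/2Z × Z/2Z)

f factors as (x^2 - 35)(x^2 - 274), so the splitting field is K = Q(sqrt(35), sqrt(274)). The elements 35, 274, 9590 are all non-squares in Q, so sqrt(35) and sqrt(274) generate independent quadratic extensions. Thus [K:Q] = 4 and Gal(K/Q) is generated by the two order-2 automorphisms sqrt(35) ↦ -sqrt(35) and sqrt(274) ↦ -sqrt(274), giving V_4.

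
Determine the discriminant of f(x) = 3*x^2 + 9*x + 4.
Δ = 33

For a quadratic a x^2 + b x + c the discriminant is Δ = b^2 - 4ac = (9)^2 - 4*(3)*(4) = 81 - (48) = 33.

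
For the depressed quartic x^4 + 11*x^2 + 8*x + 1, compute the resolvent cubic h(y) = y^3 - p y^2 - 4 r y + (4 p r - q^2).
h(y) = y^3 - 11*y^2 - 4*y - 20

Identify coefficients: p = 11, q = 8, r = 1.
Plug into h(y) = y^3 - p y^2 - 4 r y + (4 p r - q^2):
  h(y) = y^3 - (11) y^2 - 4*(1) y + (4*(11)*(1) - (8)^2)
       = y^3 + (-11) y^2 + (-4) y + (-20).
Simplifying: h(y) = y^3 - 11*y^2 - 4*y - 20.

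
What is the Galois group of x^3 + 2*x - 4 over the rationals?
Gal(K/Q) = S_3 (symmetric group of order 6)

Compute the discriminant of x^3 + (0)*x^2 + (2)*x + (-4): Δ = -464. Since Δ is not a rational square, the Galois group is not contained in A_3; it must be the full S_3 (irreducibility of the cubic rules out anything smaller).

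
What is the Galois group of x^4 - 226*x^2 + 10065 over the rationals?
Gal(K/Q) = V_4 (Klein four-group, Z/2Z × Z/2Z)

f factors as (x^2 - 61)(x^2 - 165), so the splitting field is K = Q(sqrt(61), sqrt(165)). The elements 61, 165, 10065 are all non-squares in Q, so sqrt(61) and sqrt(165) generate independent quadratic extensions. Thus [K:Q] = 4 and Gal(K/Q) is generated by the two order-2 automorphisms sqrt(61) ↦ -sqrt(61) and sqrt(165) ↦ -sqrt(165), giving V_4.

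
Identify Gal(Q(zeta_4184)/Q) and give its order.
|Gal(Q(zeta_4184)/Q)| = phi(4184) = 2088; group ≅ (Z/4184Z)^* ≅ Z/2Z × Z/2Z × Z/522Z

The n-th cyclotomic polynomial Φ_4184(x) is the minimal polynomial of zeta_4184 over Q and has degree phi(4184) = 2088. So Q(zeta_4184) is a degree-2088 Galois extension with Galois group (Z/4184Z)^*. By CRT, (Z/4184Z)^* ≅ (Z/8Z)^* × (Z/523Z)^*. Each prime-power unit group is (Z/8Z)^* ≅ Z/2Z × Z/2Z; (Z/523Z)^* ≅ Z/522Z. Hence Gal(Q(zeta_4184)/Q) ≅ Z/2Z × Z/2Z × Z/522Z.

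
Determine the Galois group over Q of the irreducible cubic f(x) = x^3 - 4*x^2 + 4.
Gal(K/Q) = S_3 (symmetric group of order 6)

Compute the discriminant of x^3 + (-4)*x^2 + (0)*x + (4): Δ = 592. Since Δ is not a rational square, the Galois group is not contained in A_3; it must be the full S_3 (irreducibility of the cubic rules out anything smaller).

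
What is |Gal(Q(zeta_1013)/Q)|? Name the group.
|Gal(Q(zeta_1013)/Q)| = phi(1013) = 1012; group ≅ (Z/1013Z)^* ≅ Z/1012Z

The n-th cyclotomic polynomial Φ_1013(x) is the minimal polynomial of zeta_1013 over Q and has degree phi(1013) = 1012. So Q(zeta_1013) is a degree-1012 Galois extension with Galois group (Z/1013Z)^*. (Z/1013Z)^* is cyclic since 1013 is an odd prime power (or 4). Hence Gal(Q(zeta_1013)/Q) ≅ Z/1012Z.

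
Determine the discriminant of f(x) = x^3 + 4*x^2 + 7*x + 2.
Δ = -200

For x^3 + a x^2 + b x + c the discriminant is Δ = 18 a b c - 4 a^3 c + a^2 b^2 - 4 b^3 - 27 c^2.
Plug a = 4, b = 7, c = 2:
  18*(4)*(7)*(2) - 4*(4)^3*(2) + (4)^2*(7)^2 - 4*(7)^3 - 27*(2)^2
  = 1008 + (-512) + 784 + (-1372) + (-108)
  = -200.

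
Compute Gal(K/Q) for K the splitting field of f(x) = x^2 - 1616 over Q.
Gal(K/Q) = Z/2Z (cyclic of order 2)

x^2 - 1616 is irreducible over Q since 1616 is not a rational square. The splitting field Q(sqrt(1616)) has degree 2 over Q, and its unique nontrivial automorphism is sqrt(1616) ↦ -sqrt(1616). Hence Gal(Q(sqrt(1616))/Q) = Z/2Z.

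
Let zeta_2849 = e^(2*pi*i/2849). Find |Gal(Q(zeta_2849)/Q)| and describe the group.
|Gal(Q(zeta_2849)/Q)| = phi(2849) = 2160; group ≅ (Z/2849Z)^* ≅ Z/6Z × Z/10Z × Z/36Z

The n-th cyclotomic polynomial Φ_2849(x) is the minimal polynomial of zeta_2849 over Q and has degree phi(2849) = 2160. So Q(zeta_2849) is a degree-2160 Galois extension with Galois group (Z/2849Z)^*. By CRT, (Z/2849Z)^* ≅ (Z/7Z)^* × (Z/11Z)^* × (Z/37Z)^*. Each prime-power unit group is (Z/7Z)^* ≅ Z/6Z; (Z/11Z)^* ≅ Z/10Z; (Z/37Z)^* ≅ Z/36Z. Hence Gal(Q(zeta_2849)/Q) ≅ Z/6Z × Z/10Z × Z/36Z.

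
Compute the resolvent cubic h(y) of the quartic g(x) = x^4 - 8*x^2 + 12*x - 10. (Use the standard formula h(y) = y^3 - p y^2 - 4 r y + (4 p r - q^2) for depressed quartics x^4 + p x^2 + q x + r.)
h(y) = y^3 + 8*y^2 + 40*y + 176

Identify coefficients: p = -8, q = 12, r = -10.
Plug into h(y) = y^3 - p y^2 - 4 r y + (4 p r - q^2):
  h(y) = y^3 - (-8) y^2 - 4*(-10) y + (4*(-8)*(-10) - (12)^2)
       = y^3 + (8) y^2 + (40) y + (176).
Simplifying: h(y) = y^3 + 8*y^2 + 40*y + 176.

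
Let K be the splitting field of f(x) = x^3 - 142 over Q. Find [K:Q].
[K:Q] = 6

x^3 - 142 has one real root r = 142^(1/3) and two complex roots r*zeta_3, r*zeta_3^2 where zeta_3 = e^(2*pi*i/3). The splitting field is Q(r, zeta_3). [Q(r):Q] = 3 and [Q(zeta_3):Q] = 2 with gcd = 1, so [Q(r, zeta_3):Q] = 3 * 2 = 6.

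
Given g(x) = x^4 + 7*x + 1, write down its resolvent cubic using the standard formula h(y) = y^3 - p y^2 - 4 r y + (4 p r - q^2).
h(y) = y^3 - 4*y - 49

Identify coefficients: p = 0, q = 7, r = 1.
Plug into h(y) = y^3 - p y^2 - 4 r y + (4 p r - q^2):
  h(y) = y^3 - (0) y^2 - 4*(1) y + (4*(0)*(1) - (7)^2)
       = y^3 + (0) y^2 + (-4) y + (-49).
Simplifying: h(y) = y^3 - 4*y - 49.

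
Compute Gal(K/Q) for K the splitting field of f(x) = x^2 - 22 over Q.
Gal(K/Q) = Z/2Z (cyclic of order 2)

x^2 - 22 is irreducible over Q since 22 is not a rational square. The splitting field Q(sqrt(22)) has degree 2 over Q, and its unique nontrivial automorphism is sqrt(22) ↦ -sqrt(22). Hence Gal(Q(sqrt(22))/Q) = Z/2Z.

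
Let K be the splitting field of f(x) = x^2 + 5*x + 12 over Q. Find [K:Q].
[K:Q] = 2

The discriminant of x^2 + (5)*x + (12) is b^2 - 4c = 25 - (48) = -23. Since -23 is not a perfect square in Q, the polynomial is irreducible over Q. Its two roots generate a degree-2 extension, so [K:Q] = 2.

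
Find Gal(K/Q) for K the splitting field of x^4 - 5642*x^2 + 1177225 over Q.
Gal(K/Q) = Z/2Z (cyclic of order 2)

f factors as (x^2 - 5425)(x^2 - 217), so the splitting field is K = Q(sqrt(5425), sqrt(217)). The squarefree part of 5425 is 217 and the squarefree part of 217 is also 217, so sqrt(5425) and sqrt(217) are both rational multiples of sqrt(217). Hence Q(sqrt(5425)) = Q(sqrt(217)) = Q(sqrt(217)), and the splitting field collapses to a single degree-2 extension with Galois group Z/2Z.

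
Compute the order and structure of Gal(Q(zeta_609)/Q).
|Gal(Q(zeta_609)/Q)| = phi(609) = 336; group ≅ (Z/609Z)^* ≅ Z/2Z × Z/6Z × Z/28Z

The n-th cyclotomic polynomial Φ_609(x) is the minimal polynomial of zeta_609 over Q and has degree phi(609) = 336. So Q(zeta_609) is a degree-336 Galois extension with Galois group (Z/609Z)^*. By CRT, (Z/609Z)^* ≅ (Z/3Z)^* × (Z/7Z)^* × (Z/29Z)^*. Each prime-power unit group is (Z/3Z)^* ≅ Z/2Z; (Z/7Z)^* ≅ Z/6Z; (Z/29Z)^* ≅ Z/28Z. Hence Gal(Q(zeta_609)/Q) ≅ Z/2Z × Z/6Z × Z/28Z.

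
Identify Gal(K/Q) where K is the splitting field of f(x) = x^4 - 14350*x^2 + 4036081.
Gal(K/Q) = Z/2Z (cyclic of order 2)

f factors as (x^2 - 287)(x^2 - 14063), so the splitting field is K = Q(sqrt(287), sqrt(14063)). The squarefree part of 287 is 287 and the squarefree part of 14063 is also 287, so sqrt(287) and sqrt(14063) are both rational multiples of sqrt(287). Hence Q(sqrt(287)) = Q(sqrt(14063)) = Q(sqrt(287)), and the splitting field collapses to a single degree-2 extension with Galois group Z/2Z.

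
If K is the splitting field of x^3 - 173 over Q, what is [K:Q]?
[K:Q] = 6

x^3 - 173 has one real root r = 173^(1/3) and two complex roots r*zeta_3, r*zeta_3^2 where zeta_3 = e^(2*pi*i/3). The splitting field is Q(r, zeta_3). [Q(r):Q] = 3 and [Q(zeta_3):Q] = 2 with gcd = 1, so [Q(r, zeta_3):Q] = 3 * 2 = 6.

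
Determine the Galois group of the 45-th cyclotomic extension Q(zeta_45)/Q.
|Gal(Q(zeta_45)/Q)| = phi(45) = 24; group ≅ (Z/45Z)^* ≅ Z/4Z × Z/6Z

The n-th cyclotomic polynomial Φ_45(x) is the minimal polynomial of zeta_45 over Q and has degree phi(45) = 24. So Q(zeta_45) is a degree-24 Galois extension with Galois group (Z/45Z)^*. By CRT, (Z/45Z)^* ≅ (Z/9Z)^* × (Z/5Z)^*. Each prime-power unit group is (Z/9Z)^* ≅ Z/6Z; (Z/5Z)^* ≅ Z/4Z. Hence Gal(Q(zeta_45)/Q) ≅ Z/4Z × Z/6Z.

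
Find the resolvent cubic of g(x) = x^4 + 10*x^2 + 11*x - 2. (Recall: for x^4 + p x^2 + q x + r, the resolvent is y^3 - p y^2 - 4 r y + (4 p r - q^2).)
h(y) = y^3 - 10*y^2 + 8*y - 201

Identify coefficients: p = 10, q = 11, r = -2.
Plug into h(y) = y^3 - p y^2 - 4 r y + (4 p r - q^2):
  h(y) = y^3 - (10) y^2 - 4*(-2) y + (4*(10)*(-2) - (11)^2)
       = y^3 + (-10) y^2 + (8) y + (-201).
Simplifying: h(y) = y^3 - 10*y^2 + 8*y - 201.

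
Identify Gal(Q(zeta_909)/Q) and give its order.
|Gal(Q(zeta_909)/Q)| = phi(909) = 600; group ≅ (Z/909Z)^* ≅ Z/6Z × Z/100Z

The n-th cyclotomic polynomial Φ_909(x) is the minimal polynomial of zeta_909 over Q and has degree phi(909) = 600. So Q(zeta_909) is a degree-600 Galois extension with Galois group (Z/909Z)^*. By CRT, (Z/909Z)^* ≅ (Z/9Z)^* × (Z/101Z)^*. Each prime-power unit group is (Z/9Z)^* ≅ Z/6Z; (Z/101Z)^* ≅ Z/100Z. Hence Gal(Q(zeta_909)/Q) ≅ Z/6Z × Z/100Z.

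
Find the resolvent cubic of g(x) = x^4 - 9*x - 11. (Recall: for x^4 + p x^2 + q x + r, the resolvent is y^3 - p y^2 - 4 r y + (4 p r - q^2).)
h(y) = y^3 + 44*y - 81

Identify coefficients: p = 0, q = -9, r = -11.
Plug into h(y) = y^3 - p y^2 - 4 r y + (4 p r - q^2):
  h(y) = y^3 - (0) y^2 - 4*(-11) y + (4*(0)*(-11) - (-9)^2)
       = y^3 + (0) y^2 + (44) y + (-81).
Simplifying: h(y) = y^3 + 44*y - 81.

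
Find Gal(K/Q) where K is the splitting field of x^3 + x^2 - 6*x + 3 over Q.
Gal(K/Q) = S_3 (symmetric group of order 6)

Compute the discriminant of x^3 + (1)*x^2 + (-6)*x + (3): Δ = 321. Since Δ is not a rational square, the Galois group is not contained in A_3; it must be the full S_3 (irreducibility of the cubic rules out anything smaller).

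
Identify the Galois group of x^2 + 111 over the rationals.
Gal(K/Q) = Z/2Z (cyclic of order 2)

x^2 + 111 is irreducible over Q since -111 is not a rational square. The splitting field Q(sqrt(-111)) has degree 2 over Q, and its unique nontrivial automorphism is sqrt(-111) ↦ -sqrt(-111). Hence Gal(Q(sqrt(-111))/Q) = Z/2Z.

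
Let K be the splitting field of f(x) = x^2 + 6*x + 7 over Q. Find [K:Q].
[K:Q] = 2

The discriminant of x^2 + (6)*x + (7) is b^2 - 4c = 36 - (28) = 8. Since 8 is not a perfect square in Q, the polynomial is irreducible over Q. Its two roots generate a degree-2 extension, so [K:Q] = 2.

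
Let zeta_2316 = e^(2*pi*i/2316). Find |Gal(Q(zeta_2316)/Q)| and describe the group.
|Gal(Q(zeta_2316)/Q)| = phi(2316) = 768; group ≅ (Z/2316Z)^* ≅ Z/2Z × Z/2Z × Z/192Z

The n-th cyclotomic polynomial Φ_2316(x) is the minimal polynomial of zeta_2316 over Q and has degree phi(2316) = 768. So Q(zeta_2316) is a degree-768 Galois extension with Galois group (Z/2316Z)^*. By CRT, (Z/2316Z)^* ≅ (Z/4Z)^* × (Z/3Z)^* × (Z/193Z)^*. Each prime-power unit group is (Z/4Z)^* ≅ Z/2Z; (Z/3Z)^* ≅ Z/2Z; (Z/193Z)^* ≅ Z/192Z. Hence Gal(Q(zeta_2316)/Q) ≅ Z/2Z × Z/2Z × Z/192Z.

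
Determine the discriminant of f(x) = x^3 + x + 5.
Δ = -679

For a depressed cubic x^3 + p x + q the discriminant is Δ = -4 p^3 - 27 q^2 = -4*(1)^3 - 27*(5)^2 = -4 - 675 = -679.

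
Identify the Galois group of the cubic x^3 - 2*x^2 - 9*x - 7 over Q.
Gal(K/Q) = S_3 (symmetric group of order 6)

Compute the discriminant of x^3 + (-2)*x^2 + (-9)*x + (-7): Δ = -575. Since Δ is not a rational square, the Galois group is not contained in A_3; it must be the full S_3 (irreducibility of the cubic rules out anything smaller).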